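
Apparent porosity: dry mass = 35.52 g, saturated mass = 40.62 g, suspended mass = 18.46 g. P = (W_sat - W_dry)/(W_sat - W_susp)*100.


P = (40.62 - 35.52) / (40.62 - 18.46) * 100 = 5.1 / 22.16 * 100 = 23.0%

23.0


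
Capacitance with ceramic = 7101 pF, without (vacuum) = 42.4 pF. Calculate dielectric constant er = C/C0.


er = 7101 / 42.4 = 167.48

167.48


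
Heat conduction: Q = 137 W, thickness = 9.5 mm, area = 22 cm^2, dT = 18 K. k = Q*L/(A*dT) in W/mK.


k = 137*9.5/1000/(22/10000*18) = 32.87 W/mK

32.87


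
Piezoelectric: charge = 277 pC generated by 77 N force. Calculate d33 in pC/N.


d33 = 277 / 77 = 3.6 pC/N

3.6


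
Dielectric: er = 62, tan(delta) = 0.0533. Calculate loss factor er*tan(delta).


Loss = 62 * 0.0533 = 3.305

3.305


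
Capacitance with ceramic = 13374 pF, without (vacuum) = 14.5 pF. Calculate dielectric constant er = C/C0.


er = 13374 / 14.5 = 922.34

922.34


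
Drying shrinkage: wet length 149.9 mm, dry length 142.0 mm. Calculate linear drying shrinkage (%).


DS = (149.9 - 142.0) / 149.9 * 100 = 5.27%

5.27


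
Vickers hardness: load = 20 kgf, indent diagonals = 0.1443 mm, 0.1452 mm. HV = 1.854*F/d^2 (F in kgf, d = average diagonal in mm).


d_avg = (0.1443+0.1452)/2 = 0.14475 mm
HV = 1.854*20/0.14475^2 = 1770

1770


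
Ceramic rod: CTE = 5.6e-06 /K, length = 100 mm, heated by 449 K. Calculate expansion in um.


dL = 5.6e-06 * 100 * 449 * 1000 = 251.44 um

251.44


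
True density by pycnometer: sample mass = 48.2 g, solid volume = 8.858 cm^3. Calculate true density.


TD = 48.2 / 8.858 = 5.441 g/cm^3

5.441


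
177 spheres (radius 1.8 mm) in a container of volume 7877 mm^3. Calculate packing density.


V_sphere = 4/3*pi*1.8^3 = 24.429 mm^3
Total V = 177*24.429 = 4323.933 mm^3
PD = 4323.933 / 7877 = 0.549

0.549


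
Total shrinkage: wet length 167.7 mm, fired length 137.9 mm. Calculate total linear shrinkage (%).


TS = (167.7 - 137.9) / 167.7 * 100 = 17.77%

17.77


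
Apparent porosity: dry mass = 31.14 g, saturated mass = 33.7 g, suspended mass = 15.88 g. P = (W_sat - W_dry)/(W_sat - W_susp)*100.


P = (33.7 - 31.14) / (33.7 - 15.88) * 100 = 2.56 / 17.82 * 100 = 14.4%

14.4


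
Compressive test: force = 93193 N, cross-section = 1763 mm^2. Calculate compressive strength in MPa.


CS = 93193 / 1763 = 52.9 MPa

52.9


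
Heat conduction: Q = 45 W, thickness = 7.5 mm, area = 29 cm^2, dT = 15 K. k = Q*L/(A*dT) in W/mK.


k = 45*7.5/1000/(29/10000*15) = 7.76 W/mK

7.76


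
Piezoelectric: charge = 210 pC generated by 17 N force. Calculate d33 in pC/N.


d33 = 210 / 17 = 12.4 pC/N

12.4


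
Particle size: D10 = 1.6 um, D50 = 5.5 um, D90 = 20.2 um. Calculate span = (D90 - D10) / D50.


Span = (20.2 - 1.6) / 5.5 = 18.6 / 5.5 = 3.382

3.382


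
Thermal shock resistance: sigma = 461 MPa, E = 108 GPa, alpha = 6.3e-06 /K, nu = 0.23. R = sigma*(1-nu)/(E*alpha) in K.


R = 461*(1-0.23)/(108*1000*6.3e-06) = 522 K

522


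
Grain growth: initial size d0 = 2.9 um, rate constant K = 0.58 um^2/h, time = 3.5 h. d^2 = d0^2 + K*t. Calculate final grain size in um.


d^2 = 2.9^2 + 0.58*3.5 = 10.44
d = sqrt(10.44) = 3.23 um

3.23


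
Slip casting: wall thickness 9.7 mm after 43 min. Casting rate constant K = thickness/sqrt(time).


K = 9.7 / sqrt(43) = 9.7 / 6.5574 = 1.479 mm/min^0.5

1.479


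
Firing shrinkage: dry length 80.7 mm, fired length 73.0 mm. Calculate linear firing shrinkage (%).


FS = (80.7 - 73.0) / 80.7 * 100 = 9.54%

9.54


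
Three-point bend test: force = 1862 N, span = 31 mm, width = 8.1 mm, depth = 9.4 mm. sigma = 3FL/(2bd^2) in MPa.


sigma = 3*1862*31/(2*8.1*9.4^2) = 121.0 MPa

121.0


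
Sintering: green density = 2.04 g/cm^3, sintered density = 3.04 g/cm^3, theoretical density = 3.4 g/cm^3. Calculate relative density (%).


Relative = 3.04 / 3.4 * 100 = 89.4%

89.4


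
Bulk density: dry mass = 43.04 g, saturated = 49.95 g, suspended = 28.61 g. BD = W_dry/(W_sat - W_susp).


BD = 43.04 / (49.95 - 28.61) = 43.04 / 21.34 = 2.017 g/cm^3

2.017


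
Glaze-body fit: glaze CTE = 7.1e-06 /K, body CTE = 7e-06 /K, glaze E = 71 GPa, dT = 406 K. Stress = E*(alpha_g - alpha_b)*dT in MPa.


Stress = 71*1000*(7.1e-06 - 7e-06)*406 = 2.9 MPa

2.9


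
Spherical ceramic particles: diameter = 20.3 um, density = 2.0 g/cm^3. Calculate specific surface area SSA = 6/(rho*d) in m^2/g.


SSA = 6 / (2.0 * 20.3) = 0.148 m^2/g

0.148


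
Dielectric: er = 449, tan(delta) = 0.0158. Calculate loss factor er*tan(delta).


Loss = 449 * 0.0158 = 7.094

7.094


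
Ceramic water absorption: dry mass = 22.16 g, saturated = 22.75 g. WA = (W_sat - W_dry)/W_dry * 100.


WA = (22.75 - 22.16) / 22.16 * 100 = 2.66%

2.66


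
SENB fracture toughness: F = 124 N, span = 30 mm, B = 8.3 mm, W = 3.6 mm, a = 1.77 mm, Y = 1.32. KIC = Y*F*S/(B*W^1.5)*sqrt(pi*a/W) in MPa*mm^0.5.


KIC = 1.32*124*30/(8.3*3.6^1.5)*sqrt(pi*1.77/3.6) = 107.65

107.65


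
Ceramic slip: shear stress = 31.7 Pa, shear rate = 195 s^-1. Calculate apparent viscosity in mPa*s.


eta = tau/gamma * 1000 = 31.7/195 * 1000 = 162.6 mPa*s

162.6


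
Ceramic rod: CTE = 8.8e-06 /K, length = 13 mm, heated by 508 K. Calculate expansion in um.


dL = 8.8e-06 * 13 * 508 * 1000 = 58.115 um

58.115


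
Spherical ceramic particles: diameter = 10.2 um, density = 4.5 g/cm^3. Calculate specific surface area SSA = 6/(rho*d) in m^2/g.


SSA = 6 / (4.5 * 10.2) = 0.131 m^2/g

0.131


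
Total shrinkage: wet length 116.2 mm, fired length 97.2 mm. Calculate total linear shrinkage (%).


TS = (116.2 - 97.2) / 116.2 * 100 = 16.35%

16.35


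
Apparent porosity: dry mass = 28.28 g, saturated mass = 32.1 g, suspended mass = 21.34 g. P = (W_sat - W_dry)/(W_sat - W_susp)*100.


P = (32.1 - 28.28) / (32.1 - 21.34) * 100 = 3.82 / 10.76 * 100 = 35.5%

35.5


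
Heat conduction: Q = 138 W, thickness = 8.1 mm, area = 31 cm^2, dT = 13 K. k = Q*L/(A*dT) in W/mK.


k = 138*8.1/1000/(31/10000*13) = 27.74 W/mK

27.74


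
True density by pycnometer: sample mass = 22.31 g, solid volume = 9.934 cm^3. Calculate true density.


TD = 22.31 / 9.934 = 2.246 g/cm^3

2.246


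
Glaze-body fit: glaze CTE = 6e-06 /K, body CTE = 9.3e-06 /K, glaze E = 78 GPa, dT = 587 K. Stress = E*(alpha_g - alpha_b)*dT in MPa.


Stress = 78*1000*(6e-06 - 9.3e-06)*587 = -151.1 MPa

-151.1


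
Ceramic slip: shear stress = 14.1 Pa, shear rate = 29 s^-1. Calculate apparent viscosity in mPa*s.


eta = tau/gamma * 1000 = 14.1/29 * 1000 = 486.2 mPa*s

486.2


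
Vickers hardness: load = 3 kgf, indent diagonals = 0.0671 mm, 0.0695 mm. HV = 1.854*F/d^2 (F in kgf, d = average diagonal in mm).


d_avg = (0.0671+0.0695)/2 = 0.0683 mm
HV = 1.854*3/0.0683^2 = 1192

1192


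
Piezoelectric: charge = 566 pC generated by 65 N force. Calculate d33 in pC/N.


d33 = 566 / 65 = 8.7 pC/N

8.7


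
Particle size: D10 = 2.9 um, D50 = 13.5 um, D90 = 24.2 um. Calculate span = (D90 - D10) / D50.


Span = (24.2 - 2.9) / 13.5 = 21.3 / 13.5 = 1.578

1.578


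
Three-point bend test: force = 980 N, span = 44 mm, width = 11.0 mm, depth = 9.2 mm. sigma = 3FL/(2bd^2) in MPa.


sigma = 3*980*44/(2*11.0*9.2^2) = 69.5 MPa

69.5


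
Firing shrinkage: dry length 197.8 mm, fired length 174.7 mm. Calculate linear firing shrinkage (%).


FS = (197.8 - 174.7) / 197.8 * 100 = 11.68%

11.68


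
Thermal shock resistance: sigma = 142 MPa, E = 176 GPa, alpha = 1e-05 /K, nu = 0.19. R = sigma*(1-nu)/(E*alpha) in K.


R = 142*(1-0.19)/(176*1000*1e-05) = 65 K

65


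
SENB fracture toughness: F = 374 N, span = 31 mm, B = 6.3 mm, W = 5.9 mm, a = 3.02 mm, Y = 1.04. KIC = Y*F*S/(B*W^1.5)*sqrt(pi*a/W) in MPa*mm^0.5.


KIC = 1.04*374*31/(6.3*5.9^1.5)*sqrt(pi*3.02/5.9) = 169.36

169.36


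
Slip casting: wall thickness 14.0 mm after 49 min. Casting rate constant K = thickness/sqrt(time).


K = 14.0 / sqrt(49) = 14.0 / 7.0 = 2.0 mm/min^0.5

2.0


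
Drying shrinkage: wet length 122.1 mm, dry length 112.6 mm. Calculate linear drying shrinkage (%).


DS = (122.1 - 112.6) / 122.1 * 100 = 7.78%

7.78


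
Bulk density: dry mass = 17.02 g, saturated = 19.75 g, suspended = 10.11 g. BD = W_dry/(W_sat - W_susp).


BD = 17.02 / (19.75 - 10.11) = 17.02 / 9.64 = 1.766 g/cm^3

1.766


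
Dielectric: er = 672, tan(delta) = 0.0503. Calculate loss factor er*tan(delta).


Loss = 672 * 0.0503 = 33.802

33.802


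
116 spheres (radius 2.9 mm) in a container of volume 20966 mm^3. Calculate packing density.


V_sphere = 4/3*pi*2.9^3 = 102.1604 mm^3
Total V = 116*102.1604 = 11850.6064 mm^3
PD = 11850.6064 / 20966 = 0.565

0.565


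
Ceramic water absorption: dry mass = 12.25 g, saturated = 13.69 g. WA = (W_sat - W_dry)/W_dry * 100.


WA = (13.69 - 12.25) / 12.25 * 100 = 11.76%

11.76


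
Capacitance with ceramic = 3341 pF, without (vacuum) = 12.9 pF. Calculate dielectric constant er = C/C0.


er = 3341 / 12.9 = 258.99

258.99


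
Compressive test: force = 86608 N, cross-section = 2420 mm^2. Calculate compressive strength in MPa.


CS = 86608 / 2420 = 35.8 MPa

35.8


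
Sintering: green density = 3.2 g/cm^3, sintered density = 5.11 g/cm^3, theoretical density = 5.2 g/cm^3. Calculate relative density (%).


Relative = 5.11 / 5.2 * 100 = 98.3%

98.3


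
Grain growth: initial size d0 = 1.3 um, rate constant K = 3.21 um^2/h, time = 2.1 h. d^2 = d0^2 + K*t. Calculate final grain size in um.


d^2 = 1.3^2 + 3.21*2.1 = 8.431
d = sqrt(8.431) = 2.9 um

2.9


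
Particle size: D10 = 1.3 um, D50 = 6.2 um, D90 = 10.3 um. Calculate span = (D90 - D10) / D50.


Span = (10.3 - 1.3) / 6.2 = 9.0 / 6.2 = 1.452

1.452


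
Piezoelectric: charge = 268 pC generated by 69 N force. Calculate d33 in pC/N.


d33 = 268 / 69 = 3.9 pC/N

3.9


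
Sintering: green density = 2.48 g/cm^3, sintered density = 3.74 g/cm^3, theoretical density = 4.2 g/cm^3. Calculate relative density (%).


Relative = 3.74 / 4.2 * 100 = 89.0%

89.0


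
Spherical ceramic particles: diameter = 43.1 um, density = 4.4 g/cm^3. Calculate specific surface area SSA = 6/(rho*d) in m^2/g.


SSA = 6 / (4.4 * 43.1) = 0.032 m^2/g

0.032


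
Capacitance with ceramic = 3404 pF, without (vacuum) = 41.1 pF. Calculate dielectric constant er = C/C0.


er = 3404 / 41.1 = 82.82

82.82


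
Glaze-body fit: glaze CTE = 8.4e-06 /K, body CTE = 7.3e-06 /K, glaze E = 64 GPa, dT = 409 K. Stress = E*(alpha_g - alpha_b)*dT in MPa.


Stress = 64*1000*(8.4e-06 - 7.3e-06)*409 = 28.8 MPa

28.8


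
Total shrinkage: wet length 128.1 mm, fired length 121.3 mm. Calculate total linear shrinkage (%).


TS = (128.1 - 121.3) / 128.1 * 100 = 5.31%

5.31


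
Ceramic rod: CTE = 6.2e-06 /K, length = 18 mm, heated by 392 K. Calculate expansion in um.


dL = 6.2e-06 * 18 * 392 * 1000 = 43.747 um

43.747


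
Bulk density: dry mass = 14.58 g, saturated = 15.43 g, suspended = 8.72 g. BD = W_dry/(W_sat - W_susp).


BD = 14.58 / (15.43 - 8.72) = 14.58 / 6.71 = 2.173 g/cm^3

2.173


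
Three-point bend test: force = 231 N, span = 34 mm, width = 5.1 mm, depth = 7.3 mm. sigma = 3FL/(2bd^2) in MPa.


sigma = 3*231*34/(2*5.1*7.3^2) = 43.3 MPa

43.3


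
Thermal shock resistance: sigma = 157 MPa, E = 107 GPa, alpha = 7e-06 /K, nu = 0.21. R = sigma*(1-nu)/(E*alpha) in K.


R = 157*(1-0.21)/(107*1000*7e-06) = 166 K

166


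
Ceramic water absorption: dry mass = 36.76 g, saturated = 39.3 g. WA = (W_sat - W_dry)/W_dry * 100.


WA = (39.3 - 36.76) / 36.76 * 100 = 6.91%

6.91


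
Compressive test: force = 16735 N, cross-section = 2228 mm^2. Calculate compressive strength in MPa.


CS = 16735 / 2228 = 7.5 MPa

7.5


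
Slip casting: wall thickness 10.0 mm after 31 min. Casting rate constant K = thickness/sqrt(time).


K = 10.0 / sqrt(31) = 10.0 / 5.5678 = 1.796 mm/min^0.5

1.796


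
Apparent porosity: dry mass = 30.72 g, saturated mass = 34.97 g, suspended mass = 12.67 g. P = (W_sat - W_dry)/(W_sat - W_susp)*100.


P = (34.97 - 30.72) / (34.97 - 12.67) * 100 = 4.25 / 22.3 * 100 = 19.1%

19.1


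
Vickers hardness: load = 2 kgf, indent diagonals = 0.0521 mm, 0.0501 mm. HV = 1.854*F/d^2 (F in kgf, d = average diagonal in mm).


d_avg = (0.0521+0.0501)/2 = 0.0511 mm
HV = 1.854*2/0.0511^2 = 1420

1420


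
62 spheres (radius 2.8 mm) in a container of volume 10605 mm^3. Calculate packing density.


V_sphere = 4/3*pi*2.8^3 = 91.9523 mm^3
Total V = 62*91.9523 = 5701.0426 mm^3
PD = 5701.0426 / 10605 = 0.538

0.538


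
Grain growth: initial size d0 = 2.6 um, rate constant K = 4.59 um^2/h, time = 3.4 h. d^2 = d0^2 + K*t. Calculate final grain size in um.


d^2 = 2.6^2 + 4.59*3.4 = 22.366
d = sqrt(22.366) = 4.73 um

4.73


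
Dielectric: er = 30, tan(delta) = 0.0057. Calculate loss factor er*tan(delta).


Loss = 30 * 0.0057 = 0.171

0.171


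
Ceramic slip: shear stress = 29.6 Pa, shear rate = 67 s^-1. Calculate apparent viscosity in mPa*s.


eta = tau/gamma * 1000 = 29.6/67 * 1000 = 441.8 mPa*s

441.8


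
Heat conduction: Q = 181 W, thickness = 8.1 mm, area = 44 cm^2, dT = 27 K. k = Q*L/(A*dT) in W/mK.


k = 181*8.1/1000/(44/10000*27) = 12.34 W/mK

12.34


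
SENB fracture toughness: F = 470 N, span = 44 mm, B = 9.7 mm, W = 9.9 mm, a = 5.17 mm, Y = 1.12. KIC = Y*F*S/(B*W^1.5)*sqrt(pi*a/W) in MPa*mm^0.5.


KIC = 1.12*470*44/(9.7*9.9^1.5)*sqrt(pi*5.17/9.9) = 98.19

98.19


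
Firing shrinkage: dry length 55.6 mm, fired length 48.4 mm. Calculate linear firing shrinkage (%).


FS = (55.6 - 48.4) / 55.6 * 100 = 12.95%

12.95


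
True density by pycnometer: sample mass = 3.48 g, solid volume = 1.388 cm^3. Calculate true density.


TD = 3.48 / 1.388 = 2.507 g/cm^3

2.507


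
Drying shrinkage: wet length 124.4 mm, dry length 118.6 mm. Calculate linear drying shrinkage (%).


DS = (124.4 - 118.6) / 124.4 * 100 = 4.66%

4.66


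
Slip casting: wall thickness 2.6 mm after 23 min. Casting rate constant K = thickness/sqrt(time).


K = 2.6 / sqrt(23) = 2.6 / 4.7958 = 0.542 mm/min^0.5

0.542


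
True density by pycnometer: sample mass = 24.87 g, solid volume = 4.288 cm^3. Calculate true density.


TD = 24.87 / 4.288 = 5.8 g/cm^3

5.8


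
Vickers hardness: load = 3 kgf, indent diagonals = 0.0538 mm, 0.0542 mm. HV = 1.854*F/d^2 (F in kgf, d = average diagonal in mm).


d_avg = (0.0538+0.0542)/2 = 0.054 mm
HV = 1.854*3/0.054^2 = 1907

1907


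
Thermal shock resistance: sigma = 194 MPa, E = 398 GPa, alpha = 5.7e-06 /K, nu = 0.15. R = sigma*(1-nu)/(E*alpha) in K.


R = 194*(1-0.15)/(398*1000*5.7e-06) = 73 K

73


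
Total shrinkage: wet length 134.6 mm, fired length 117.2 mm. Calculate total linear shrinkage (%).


TS = (134.6 - 117.2) / 134.6 * 100 = 12.93%

12.93


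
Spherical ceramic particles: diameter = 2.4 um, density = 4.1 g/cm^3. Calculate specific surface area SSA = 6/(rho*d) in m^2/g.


SSA = 6 / (4.1 * 2.4) = 0.61 m^2/g

0.61


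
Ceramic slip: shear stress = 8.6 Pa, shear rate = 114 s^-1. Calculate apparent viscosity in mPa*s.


eta = tau/gamma * 1000 = 8.6/114 * 1000 = 75.4 mPa*s

75.4


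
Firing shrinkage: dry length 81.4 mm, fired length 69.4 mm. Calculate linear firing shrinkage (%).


FS = (81.4 - 69.4) / 81.4 * 100 = 14.74%

14.74


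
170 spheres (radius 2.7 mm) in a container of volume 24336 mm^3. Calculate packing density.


V_sphere = 4/3*pi*2.7^3 = 82.448 mm^3
Total V = 170*82.448 = 14016.16 mm^3
PD = 14016.16 / 24336 = 0.576

0.576


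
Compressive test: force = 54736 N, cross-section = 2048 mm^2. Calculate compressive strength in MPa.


CS = 54736 / 2048 = 26.7 MPa

26.7


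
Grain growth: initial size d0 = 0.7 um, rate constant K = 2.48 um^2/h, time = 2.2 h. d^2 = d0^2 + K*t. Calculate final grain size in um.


d^2 = 0.7^2 + 2.48*2.2 = 5.946
d = sqrt(5.946) = 2.44 um

2.44


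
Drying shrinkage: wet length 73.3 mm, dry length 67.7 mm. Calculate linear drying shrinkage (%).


DS = (73.3 - 67.7) / 73.3 * 100 = 7.64%

7.64


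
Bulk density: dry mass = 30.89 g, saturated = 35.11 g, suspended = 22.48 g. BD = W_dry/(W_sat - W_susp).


BD = 30.89 / (35.11 - 22.48) = 30.89 / 12.63 = 2.446 g/cm^3

2.446


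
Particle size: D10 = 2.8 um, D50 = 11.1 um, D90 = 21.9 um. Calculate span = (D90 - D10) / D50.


Span = (21.9 - 2.8) / 11.1 = 19.1 / 11.1 = 1.721

1.721


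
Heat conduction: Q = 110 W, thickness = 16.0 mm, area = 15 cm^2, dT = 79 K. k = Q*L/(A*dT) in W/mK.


k = 110*16.0/1000/(15/10000*79) = 14.85 W/mK

14.85


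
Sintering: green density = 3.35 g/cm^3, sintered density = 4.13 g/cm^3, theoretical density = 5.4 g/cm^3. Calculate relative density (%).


Relative = 4.13 / 5.4 * 100 = 76.5%

76.5


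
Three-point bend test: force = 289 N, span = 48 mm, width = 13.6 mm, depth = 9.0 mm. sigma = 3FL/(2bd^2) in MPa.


sigma = 3*289*48/(2*13.6*9.0^2) = 18.9 MPa

18.9


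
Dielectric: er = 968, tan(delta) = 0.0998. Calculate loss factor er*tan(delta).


Loss = 968 * 0.0998 = 96.606

96.606


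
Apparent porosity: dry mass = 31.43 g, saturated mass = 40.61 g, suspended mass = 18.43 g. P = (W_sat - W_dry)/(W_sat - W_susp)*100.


P = (40.61 - 31.43) / (40.61 - 18.43) * 100 = 9.18 / 22.18 * 100 = 41.4%

41.4


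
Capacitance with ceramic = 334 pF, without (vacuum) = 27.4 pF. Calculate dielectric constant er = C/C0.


er = 334 / 27.4 = 12.19

12.19


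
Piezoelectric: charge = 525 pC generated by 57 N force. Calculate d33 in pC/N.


d33 = 525 / 57 = 9.2 pC/N

9.2


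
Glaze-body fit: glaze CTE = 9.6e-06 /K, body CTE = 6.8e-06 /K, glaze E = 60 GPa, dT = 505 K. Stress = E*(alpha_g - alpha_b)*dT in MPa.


Stress = 60*1000*(9.6e-06 - 6.8e-06)*505 = 84.8 MPa

84.8


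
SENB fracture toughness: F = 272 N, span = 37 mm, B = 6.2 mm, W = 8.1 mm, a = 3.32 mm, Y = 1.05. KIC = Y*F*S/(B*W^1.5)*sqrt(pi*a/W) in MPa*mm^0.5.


KIC = 1.05*272*37/(6.2*8.1^1.5)*sqrt(pi*3.32/8.1) = 83.9

83.9


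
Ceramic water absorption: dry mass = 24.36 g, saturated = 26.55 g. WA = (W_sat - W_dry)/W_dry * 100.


WA = (26.55 - 24.36) / 24.36 * 100 = 8.99%

8.99


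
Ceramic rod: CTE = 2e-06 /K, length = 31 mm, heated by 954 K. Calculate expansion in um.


dL = 2e-06 * 31 * 954 * 1000 = 59.148 um

59.148


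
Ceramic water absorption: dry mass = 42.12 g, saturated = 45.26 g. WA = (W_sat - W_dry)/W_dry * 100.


WA = (45.26 - 42.12) / 42.12 * 100 = 7.45%

7.45


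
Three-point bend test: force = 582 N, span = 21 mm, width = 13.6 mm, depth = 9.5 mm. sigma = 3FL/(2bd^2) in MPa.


sigma = 3*582*21/(2*13.6*9.5^2) = 14.9 MPa

14.9


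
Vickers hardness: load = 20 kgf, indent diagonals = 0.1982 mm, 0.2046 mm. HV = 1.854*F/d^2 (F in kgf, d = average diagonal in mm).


d_avg = (0.1982+0.2046)/2 = 0.2014 mm
HV = 1.854*20/0.2014^2 = 914

914


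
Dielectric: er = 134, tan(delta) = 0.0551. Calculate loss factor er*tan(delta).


Loss = 134 * 0.0551 = 7.383

7.383


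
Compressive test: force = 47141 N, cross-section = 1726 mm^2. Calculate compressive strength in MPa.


CS = 47141 / 1726 = 27.3 MPa

27.3


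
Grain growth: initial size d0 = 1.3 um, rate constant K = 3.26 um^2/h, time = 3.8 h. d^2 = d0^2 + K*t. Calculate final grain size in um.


d^2 = 1.3^2 + 3.26*3.8 = 14.078
d = sqrt(14.078) = 3.75 um

3.75


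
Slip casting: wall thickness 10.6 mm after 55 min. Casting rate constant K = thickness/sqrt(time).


K = 10.6 / sqrt(55) = 10.6 / 7.4162 = 1.429 mm/min^0.5

1.429


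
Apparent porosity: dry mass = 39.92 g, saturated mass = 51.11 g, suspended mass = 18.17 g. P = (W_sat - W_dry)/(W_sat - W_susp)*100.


P = (51.11 - 39.92) / (51.11 - 18.17) * 100 = 11.19 / 32.94 * 100 = 34.0%

34.0


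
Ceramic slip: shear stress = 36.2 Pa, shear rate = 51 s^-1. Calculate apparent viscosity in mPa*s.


eta = tau/gamma * 1000 = 36.2/51 * 1000 = 709.8 mPa*s

709.8


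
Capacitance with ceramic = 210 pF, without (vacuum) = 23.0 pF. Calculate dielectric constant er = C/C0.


er = 210 / 23.0 = 9.13

9.13


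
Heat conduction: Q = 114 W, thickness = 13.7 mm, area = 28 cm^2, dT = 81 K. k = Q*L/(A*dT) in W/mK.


k = 114*13.7/1000/(28/10000*81) = 6.89 W/mK

6.89


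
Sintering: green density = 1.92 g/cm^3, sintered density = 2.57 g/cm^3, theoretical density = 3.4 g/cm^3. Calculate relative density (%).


Relative = 2.57 / 3.4 * 100 = 75.6%

75.6


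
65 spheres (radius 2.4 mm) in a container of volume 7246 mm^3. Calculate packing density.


V_sphere = 4/3*pi*2.4^3 = 57.9058 mm^3
Total V = 65*57.9058 = 3763.877 mm^3
PD = 3763.877 / 7246 = 0.519

0.519


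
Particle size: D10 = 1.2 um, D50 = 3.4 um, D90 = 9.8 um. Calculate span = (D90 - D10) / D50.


Span = (9.8 - 1.2) / 3.4 = 8.6 / 3.4 = 2.529

2.529


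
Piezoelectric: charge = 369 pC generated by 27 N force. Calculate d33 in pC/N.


d33 = 369 / 27 = 13.7 pC/N

13.7


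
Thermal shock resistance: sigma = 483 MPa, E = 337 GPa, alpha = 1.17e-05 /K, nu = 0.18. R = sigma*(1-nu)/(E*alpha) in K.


R = 483*(1-0.18)/(337*1000*1.17e-05) = 100 K

100


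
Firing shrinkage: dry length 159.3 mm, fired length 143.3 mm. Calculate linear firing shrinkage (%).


FS = (159.3 - 143.3) / 159.3 * 100 = 10.04%

10.04


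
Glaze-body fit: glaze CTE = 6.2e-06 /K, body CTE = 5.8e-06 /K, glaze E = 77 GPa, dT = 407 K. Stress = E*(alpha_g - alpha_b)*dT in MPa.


Stress = 77*1000*(6.2e-06 - 5.8e-06)*407 = 12.5 MPa

12.5


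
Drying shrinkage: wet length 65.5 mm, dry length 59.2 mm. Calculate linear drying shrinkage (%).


DS = (65.5 - 59.2) / 65.5 * 100 = 9.62%

9.62


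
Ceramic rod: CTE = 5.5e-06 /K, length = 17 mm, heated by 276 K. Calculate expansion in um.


dL = 5.5e-06 * 17 * 276 * 1000 = 25.806 um

25.806


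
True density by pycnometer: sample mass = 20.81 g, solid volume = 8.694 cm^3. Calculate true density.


TD = 20.81 / 8.694 = 2.394 g/cm^3

2.394


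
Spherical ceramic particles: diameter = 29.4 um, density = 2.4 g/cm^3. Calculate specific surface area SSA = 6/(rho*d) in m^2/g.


SSA = 6 / (2.4 * 29.4) = 0.085 m^2/g

0.085


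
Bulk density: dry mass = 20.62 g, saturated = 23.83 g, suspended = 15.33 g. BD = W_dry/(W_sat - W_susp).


BD = 20.62 / (23.83 - 15.33) = 20.62 / 8.5 = 2.426 g/cm^3

2.426


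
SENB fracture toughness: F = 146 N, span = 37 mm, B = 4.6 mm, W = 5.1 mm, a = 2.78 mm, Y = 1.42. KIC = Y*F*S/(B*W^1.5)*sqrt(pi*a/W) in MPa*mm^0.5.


KIC = 1.42*146*37/(4.6*5.1^1.5)*sqrt(pi*2.78/5.1) = 189.47

189.47


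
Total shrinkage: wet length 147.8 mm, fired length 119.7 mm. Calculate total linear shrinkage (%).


TS = (147.8 - 119.7) / 147.8 * 100 = 19.01%

19.01


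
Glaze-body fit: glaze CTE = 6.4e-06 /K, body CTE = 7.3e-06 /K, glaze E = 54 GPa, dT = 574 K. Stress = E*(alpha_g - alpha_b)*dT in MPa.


Stress = 54*1000*(6.4e-06 - 7.3e-06)*574 = -27.9 MPa

-27.9


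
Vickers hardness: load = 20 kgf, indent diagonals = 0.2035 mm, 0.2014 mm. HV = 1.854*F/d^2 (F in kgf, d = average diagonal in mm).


d_avg = (0.2035+0.2014)/2 = 0.20245 mm
HV = 1.854*20/0.20245^2 = 905

905


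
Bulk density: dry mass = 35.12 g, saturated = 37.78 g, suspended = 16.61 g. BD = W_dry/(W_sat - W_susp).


BD = 35.12 / (37.78 - 16.61) = 35.12 / 21.17 = 1.659 g/cm^3

1.659


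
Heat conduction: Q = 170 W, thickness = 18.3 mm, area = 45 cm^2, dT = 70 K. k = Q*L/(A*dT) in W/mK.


k = 170*18.3/1000/(45/10000*70) = 9.88 W/mK

9.88


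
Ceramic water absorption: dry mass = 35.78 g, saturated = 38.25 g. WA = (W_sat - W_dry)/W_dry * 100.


WA = (38.25 - 35.78) / 35.78 * 100 = 6.9%

6.9


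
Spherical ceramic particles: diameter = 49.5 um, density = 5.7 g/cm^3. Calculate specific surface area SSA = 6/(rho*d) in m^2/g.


SSA = 6 / (5.7 * 49.5) = 0.021 m^2/g

0.021


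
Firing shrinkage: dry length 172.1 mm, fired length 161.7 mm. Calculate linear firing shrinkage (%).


FS = (172.1 - 161.7) / 172.1 * 100 = 6.04%

6.04


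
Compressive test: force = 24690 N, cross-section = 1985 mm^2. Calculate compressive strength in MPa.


CS = 24690 / 1985 = 12.4 MPa

12.4


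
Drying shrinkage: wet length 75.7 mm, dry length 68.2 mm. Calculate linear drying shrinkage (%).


DS = (75.7 - 68.2) / 75.7 * 100 = 9.91%

9.91


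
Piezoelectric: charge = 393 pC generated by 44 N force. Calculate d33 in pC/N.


d33 = 393 / 44 = 8.9 pC/N

8.9


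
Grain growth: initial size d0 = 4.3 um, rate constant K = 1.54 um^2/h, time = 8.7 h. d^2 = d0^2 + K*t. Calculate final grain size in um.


d^2 = 4.3^2 + 1.54*8.7 = 31.888
d = sqrt(31.888) = 5.65 um

5.65


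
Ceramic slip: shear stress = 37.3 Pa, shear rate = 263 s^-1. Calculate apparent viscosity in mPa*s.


eta = tau/gamma * 1000 = 37.3/263 * 1000 = 141.8 mPa*s

141.8


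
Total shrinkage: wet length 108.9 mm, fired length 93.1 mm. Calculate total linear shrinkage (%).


TS = (108.9 - 93.1) / 108.9 * 100 = 14.51%

14.51


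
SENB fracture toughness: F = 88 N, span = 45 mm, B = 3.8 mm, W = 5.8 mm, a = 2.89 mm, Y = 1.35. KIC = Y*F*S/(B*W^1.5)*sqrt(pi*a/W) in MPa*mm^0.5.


KIC = 1.35*88*45/(3.8*5.8^1.5)*sqrt(pi*2.89/5.8) = 126.01

126.01


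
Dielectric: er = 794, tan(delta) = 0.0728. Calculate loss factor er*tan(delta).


Loss = 794 * 0.0728 = 57.803

57.803


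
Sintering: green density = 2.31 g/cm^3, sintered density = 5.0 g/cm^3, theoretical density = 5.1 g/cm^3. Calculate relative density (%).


Relative = 5.0 / 5.1 * 100 = 98.0%

98.0


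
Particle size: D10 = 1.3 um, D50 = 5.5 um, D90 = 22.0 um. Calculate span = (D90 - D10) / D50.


Span = (22.0 - 1.3) / 5.5 = 20.7 / 5.5 = 3.764

3.764


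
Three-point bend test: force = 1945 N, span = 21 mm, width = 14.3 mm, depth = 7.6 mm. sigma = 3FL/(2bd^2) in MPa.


sigma = 3*1945*21/(2*14.3*7.6^2) = 74.2 MPa

74.2


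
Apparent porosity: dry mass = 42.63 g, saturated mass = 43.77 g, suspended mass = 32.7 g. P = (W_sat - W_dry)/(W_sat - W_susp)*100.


P = (43.77 - 42.63) / (43.77 - 32.7) * 100 = 1.14 / 11.07 * 100 = 10.3%

10.3


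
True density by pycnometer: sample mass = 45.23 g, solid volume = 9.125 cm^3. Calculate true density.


TD = 45.23 / 9.125 = 4.957 g/cm^3

4.957


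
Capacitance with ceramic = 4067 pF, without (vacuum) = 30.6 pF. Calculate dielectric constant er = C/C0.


er = 4067 / 30.6 = 132.91

132.91


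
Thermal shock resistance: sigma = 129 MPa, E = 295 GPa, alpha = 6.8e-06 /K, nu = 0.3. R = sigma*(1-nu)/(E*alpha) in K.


R = 129*(1-0.3)/(295*1000*6.8e-06) = 45 K

45


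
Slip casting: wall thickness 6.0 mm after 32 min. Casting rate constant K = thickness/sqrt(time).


K = 6.0 / sqrt(32) = 6.0 / 5.6569 = 1.061 mm/min^0.5

1.061


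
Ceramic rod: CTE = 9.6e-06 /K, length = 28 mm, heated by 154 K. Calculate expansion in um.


dL = 9.6e-06 * 28 * 154 * 1000 = 41.395 um

41.395


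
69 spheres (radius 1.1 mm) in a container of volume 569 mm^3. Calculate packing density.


V_sphere = 4/3*pi*1.1^3 = 5.5753 mm^3
Total V = 69*5.5753 = 384.6957 mm^3
PD = 384.6957 / 569 = 0.676

0.676


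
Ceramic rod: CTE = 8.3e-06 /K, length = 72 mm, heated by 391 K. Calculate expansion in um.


dL = 8.3e-06 * 72 * 391 * 1000 = 233.662 um

233.662


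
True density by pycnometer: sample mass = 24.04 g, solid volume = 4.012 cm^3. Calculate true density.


TD = 24.04 / 4.012 = 5.992 g/cm^3

5.992


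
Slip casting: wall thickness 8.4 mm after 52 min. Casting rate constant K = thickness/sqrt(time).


K = 8.4 / sqrt(52) = 8.4 / 7.2111 = 1.165 mm/min^0.5

1.165


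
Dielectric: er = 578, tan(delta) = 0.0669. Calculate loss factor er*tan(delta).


Loss = 578 * 0.0669 = 38.668

38.668


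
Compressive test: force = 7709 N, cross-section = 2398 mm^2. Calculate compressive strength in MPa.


CS = 7709 / 2398 = 3.2 MPa

3.2


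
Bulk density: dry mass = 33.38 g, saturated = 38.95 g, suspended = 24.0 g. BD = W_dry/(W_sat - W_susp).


BD = 33.38 / (38.95 - 24.0) = 33.38 / 14.95 = 2.233 g/cm^3

2.233


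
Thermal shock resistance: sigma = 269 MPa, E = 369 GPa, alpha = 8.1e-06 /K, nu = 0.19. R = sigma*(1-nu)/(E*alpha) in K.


R = 269*(1-0.19)/(369*1000*8.1e-06) = 73 K

73


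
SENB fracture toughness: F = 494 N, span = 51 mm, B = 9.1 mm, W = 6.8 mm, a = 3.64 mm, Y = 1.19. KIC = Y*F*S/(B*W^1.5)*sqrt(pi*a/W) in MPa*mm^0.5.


KIC = 1.19*494*51/(9.1*6.8^1.5)*sqrt(pi*3.64/6.8) = 240.94

240.94


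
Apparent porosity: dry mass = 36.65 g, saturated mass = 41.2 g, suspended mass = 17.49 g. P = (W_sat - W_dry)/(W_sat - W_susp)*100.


P = (41.2 - 36.65) / (41.2 - 17.49) * 100 = 4.55 / 23.71 * 100 = 19.2%

19.2


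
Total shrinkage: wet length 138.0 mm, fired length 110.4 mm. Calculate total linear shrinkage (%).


TS = (138.0 - 110.4) / 138.0 * 100 = 20.0%

20.0


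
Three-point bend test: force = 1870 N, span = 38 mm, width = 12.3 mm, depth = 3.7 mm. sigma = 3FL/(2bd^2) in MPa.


sigma = 3*1870*38/(2*12.3*3.7^2) = 633.0 MPa

633.0


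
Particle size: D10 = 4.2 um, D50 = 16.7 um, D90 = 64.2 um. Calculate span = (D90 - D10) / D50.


Span = (64.2 - 4.2) / 16.7 = 60.0 / 16.7 = 3.593

3.593


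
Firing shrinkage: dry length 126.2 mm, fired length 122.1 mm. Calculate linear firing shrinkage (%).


FS = (126.2 - 122.1) / 126.2 * 100 = 3.25%

3.25


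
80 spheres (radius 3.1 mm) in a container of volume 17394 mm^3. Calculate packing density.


V_sphere = 4/3*pi*3.1^3 = 124.7882 mm^3
Total V = 80*124.7882 = 9983.056 mm^3
PD = 9983.056 / 17394 = 0.574

0.574


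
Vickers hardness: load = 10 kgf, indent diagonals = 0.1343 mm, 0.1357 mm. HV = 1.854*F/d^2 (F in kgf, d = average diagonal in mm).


d_avg = (0.1343+0.1357)/2 = 0.135 mm
HV = 1.854*10/0.135^2 = 1017

1017


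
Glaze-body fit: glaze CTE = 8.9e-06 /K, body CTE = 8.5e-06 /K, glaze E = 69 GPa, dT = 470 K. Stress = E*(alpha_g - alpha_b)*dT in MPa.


Stress = 69*1000*(8.9e-06 - 8.5e-06)*470 = 13.0 MPa

13.0


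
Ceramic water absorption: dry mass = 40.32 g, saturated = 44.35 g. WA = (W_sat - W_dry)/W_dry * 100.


WA = (44.35 - 40.32) / 40.32 * 100 = 10.0%

10.0


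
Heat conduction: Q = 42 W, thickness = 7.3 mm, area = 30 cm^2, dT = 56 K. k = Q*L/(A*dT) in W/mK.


k = 42*7.3/1000/(30/10000*56) = 1.83 W/mK

1.83


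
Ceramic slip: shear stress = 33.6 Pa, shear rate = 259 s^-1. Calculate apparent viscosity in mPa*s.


eta = tau/gamma * 1000 = 33.6/259 * 1000 = 129.7 mPa*s

129.7


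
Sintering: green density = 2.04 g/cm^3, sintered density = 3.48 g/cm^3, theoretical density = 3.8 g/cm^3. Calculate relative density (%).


Relative = 3.48 / 3.8 * 100 = 91.6%

91.6


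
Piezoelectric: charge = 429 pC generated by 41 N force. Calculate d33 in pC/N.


d33 = 429 / 41 = 10.5 pC/N

10.5


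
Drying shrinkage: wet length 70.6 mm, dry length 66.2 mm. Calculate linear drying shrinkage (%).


DS = (70.6 - 66.2) / 70.6 * 100 = 6.23%

6.23


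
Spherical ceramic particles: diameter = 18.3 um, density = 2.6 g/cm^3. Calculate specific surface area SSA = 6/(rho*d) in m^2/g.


SSA = 6 / (2.6 * 18.3) = 0.126 m^2/g

0.126


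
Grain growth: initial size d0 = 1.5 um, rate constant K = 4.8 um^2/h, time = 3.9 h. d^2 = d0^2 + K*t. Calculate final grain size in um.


d^2 = 1.5^2 + 4.8*3.9 = 20.97
d = sqrt(20.97) = 4.58 um

4.58


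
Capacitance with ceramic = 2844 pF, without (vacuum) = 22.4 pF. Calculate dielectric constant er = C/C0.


er = 2844 / 22.4 = 126.96

126.96


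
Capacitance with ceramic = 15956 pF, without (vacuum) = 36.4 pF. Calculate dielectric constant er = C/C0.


er = 15956 / 36.4 = 438.35

438.35


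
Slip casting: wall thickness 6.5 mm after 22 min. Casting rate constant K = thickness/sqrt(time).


K = 6.5 / sqrt(22) = 6.5 / 4.6904 = 1.386 mm/min^0.5

1.386


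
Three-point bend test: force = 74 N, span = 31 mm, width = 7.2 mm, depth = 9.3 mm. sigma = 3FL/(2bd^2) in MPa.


sigma = 3*74*31/(2*7.2*9.3^2) = 5.5 MPa

5.5


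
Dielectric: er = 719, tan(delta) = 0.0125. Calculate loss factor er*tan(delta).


Loss = 719 * 0.0125 = 8.988

8.988


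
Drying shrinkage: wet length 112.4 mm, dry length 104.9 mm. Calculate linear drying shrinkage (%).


DS = (112.4 - 104.9) / 112.4 * 100 = 6.67%

6.67


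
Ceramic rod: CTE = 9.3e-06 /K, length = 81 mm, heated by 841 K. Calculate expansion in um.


dL = 9.3e-06 * 81 * 841 * 1000 = 633.525 um

633.525


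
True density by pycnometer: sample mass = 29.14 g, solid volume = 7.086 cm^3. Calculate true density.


TD = 29.14 / 7.086 = 4.112 g/cm^3

4.112


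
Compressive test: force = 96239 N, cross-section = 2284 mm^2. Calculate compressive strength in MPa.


CS = 96239 / 2284 = 42.1 MPa

42.1


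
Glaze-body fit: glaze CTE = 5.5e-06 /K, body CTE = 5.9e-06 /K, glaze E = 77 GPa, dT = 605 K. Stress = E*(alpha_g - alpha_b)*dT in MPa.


Stress = 77*1000*(5.5e-06 - 5.9e-06)*605 = -18.6 MPa

-18.6


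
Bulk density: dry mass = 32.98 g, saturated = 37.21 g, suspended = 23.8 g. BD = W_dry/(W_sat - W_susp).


BD = 32.98 / (37.21 - 23.8) = 32.98 / 13.41 = 2.459 g/cm^3

2.459


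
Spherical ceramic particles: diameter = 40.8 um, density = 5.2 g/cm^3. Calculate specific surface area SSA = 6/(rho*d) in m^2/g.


SSA = 6 / (5.2 * 40.8) = 0.028 m^2/g

0.028


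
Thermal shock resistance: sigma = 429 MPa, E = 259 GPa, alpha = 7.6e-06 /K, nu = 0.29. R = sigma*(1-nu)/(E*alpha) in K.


R = 429*(1-0.29)/(259*1000*7.6e-06) = 155 K

155


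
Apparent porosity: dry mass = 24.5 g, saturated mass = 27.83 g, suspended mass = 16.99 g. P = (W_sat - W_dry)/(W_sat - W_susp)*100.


P = (27.83 - 24.5) / (27.83 - 16.99) * 100 = 3.33 / 10.84 * 100 = 30.7%

30.7


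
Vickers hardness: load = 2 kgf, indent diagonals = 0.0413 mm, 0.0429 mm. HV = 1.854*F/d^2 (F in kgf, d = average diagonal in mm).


d_avg = (0.0413+0.0429)/2 = 0.0421 mm
HV = 1.854*2/0.0421^2 = 2092

2092


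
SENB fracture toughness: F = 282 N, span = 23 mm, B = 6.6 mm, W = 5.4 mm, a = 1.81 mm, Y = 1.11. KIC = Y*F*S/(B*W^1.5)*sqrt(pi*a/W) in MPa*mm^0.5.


KIC = 1.11*282*23/(6.6*5.4^1.5)*sqrt(pi*1.81/5.4) = 89.2

89.2


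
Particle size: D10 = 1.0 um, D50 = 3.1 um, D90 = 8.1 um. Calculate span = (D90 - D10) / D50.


Span = (8.1 - 1.0) / 3.1 = 7.1 / 3.1 = 2.29

2.29


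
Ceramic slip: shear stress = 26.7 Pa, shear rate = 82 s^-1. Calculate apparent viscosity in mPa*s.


eta = tau/gamma * 1000 = 26.7/82 * 1000 = 325.6 mPa*s

325.6


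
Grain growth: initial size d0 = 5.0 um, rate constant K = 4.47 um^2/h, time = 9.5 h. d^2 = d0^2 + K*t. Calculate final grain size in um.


d^2 = 5.0^2 + 4.47*9.5 = 67.465
d = sqrt(67.465) = 8.21 um

8.21


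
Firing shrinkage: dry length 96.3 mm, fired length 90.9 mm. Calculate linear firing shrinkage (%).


FS = (96.3 - 90.9) / 96.3 * 100 = 5.61%

5.61


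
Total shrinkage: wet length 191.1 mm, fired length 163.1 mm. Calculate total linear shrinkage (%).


TS = (191.1 - 163.1) / 191.1 * 100 = 14.65%

14.65


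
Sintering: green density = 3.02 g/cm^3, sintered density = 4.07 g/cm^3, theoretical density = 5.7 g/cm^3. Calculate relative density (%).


Relative = 4.07 / 5.7 * 100 = 71.4%

71.4


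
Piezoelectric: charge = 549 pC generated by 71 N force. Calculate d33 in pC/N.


d33 = 549 / 71 = 7.7 pC/N

7.7


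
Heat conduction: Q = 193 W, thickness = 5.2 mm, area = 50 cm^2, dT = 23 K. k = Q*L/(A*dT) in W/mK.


k = 193*5.2/1000/(50/10000*23) = 8.73 W/mK

8.73


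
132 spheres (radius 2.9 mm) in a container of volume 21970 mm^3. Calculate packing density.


V_sphere = 4/3*pi*2.9^3 = 102.1604 mm^3
Total V = 132*102.1604 = 13485.1728 mm^3
PD = 13485.1728 / 21970 = 0.614

0.614


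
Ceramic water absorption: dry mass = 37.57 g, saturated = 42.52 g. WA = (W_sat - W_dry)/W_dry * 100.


WA = (42.52 - 37.57) / 37.57 * 100 = 13.18%

13.18


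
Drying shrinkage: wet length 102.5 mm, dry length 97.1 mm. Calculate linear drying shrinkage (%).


DS = (102.5 - 97.1) / 102.5 * 100 = 5.27%

5.27


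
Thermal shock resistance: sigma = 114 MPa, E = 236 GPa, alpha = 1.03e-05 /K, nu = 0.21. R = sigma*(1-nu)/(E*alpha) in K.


R = 114*(1-0.21)/(236*1000*1.03e-05) = 37 K

37


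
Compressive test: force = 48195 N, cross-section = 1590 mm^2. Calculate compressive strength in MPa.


CS = 48195 / 1590 = 30.3 MPa

30.3


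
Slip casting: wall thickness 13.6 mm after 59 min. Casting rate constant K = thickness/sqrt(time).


K = 13.6 / sqrt(59) = 13.6 / 7.6811 = 1.771 mm/min^0.5

1.771


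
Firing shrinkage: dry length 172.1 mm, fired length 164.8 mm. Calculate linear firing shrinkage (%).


FS = (172.1 - 164.8) / 172.1 * 100 = 4.24%

4.24


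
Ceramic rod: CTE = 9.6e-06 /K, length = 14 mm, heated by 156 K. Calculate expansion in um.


dL = 9.6e-06 * 14 * 156 * 1000 = 20.966 um

20.966


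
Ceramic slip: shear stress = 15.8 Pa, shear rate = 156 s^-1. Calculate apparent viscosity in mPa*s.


eta = tau/gamma * 1000 = 15.8/156 * 1000 = 101.3 mPa*s

101.3


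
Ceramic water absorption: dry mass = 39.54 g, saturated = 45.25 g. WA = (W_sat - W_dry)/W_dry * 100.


WA = (45.25 - 39.54) / 39.54 * 100 = 14.44%

14.44


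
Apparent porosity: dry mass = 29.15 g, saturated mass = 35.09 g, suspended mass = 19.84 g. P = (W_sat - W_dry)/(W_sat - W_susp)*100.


P = (35.09 - 29.15) / (35.09 - 19.84) * 100 = 5.94 / 15.25 * 100 = 39.0%

39.0


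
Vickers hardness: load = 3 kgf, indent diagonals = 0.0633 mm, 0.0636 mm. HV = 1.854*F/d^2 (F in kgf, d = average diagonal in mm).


d_avg = (0.0633+0.0636)/2 = 0.06345 mm
HV = 1.854*3/0.06345^2 = 1382

1382


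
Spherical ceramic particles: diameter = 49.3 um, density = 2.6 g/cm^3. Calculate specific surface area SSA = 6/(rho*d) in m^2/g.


SSA = 6 / (2.6 * 49.3) = 0.047 m^2/g

0.047


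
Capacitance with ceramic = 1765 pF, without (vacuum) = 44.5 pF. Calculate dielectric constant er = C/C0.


er = 1765 / 44.5 = 39.66

39.66


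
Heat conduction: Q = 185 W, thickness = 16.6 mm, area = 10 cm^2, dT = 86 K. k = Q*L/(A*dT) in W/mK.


k = 185*16.6/1000/(10/10000*86) = 35.71 W/mK

35.71


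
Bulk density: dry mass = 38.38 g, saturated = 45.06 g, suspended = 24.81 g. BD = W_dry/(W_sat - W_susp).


BD = 38.38 / (45.06 - 24.81) = 38.38 / 20.25 = 1.895 g/cm^3

1.895


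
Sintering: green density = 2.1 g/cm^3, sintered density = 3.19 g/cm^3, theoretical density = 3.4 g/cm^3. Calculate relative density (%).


Relative = 3.19 / 3.4 * 100 = 93.8%

93.8


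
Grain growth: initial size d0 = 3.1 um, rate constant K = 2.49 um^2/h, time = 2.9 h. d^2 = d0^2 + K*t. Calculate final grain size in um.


d^2 = 3.1^2 + 2.49*2.9 = 16.831
d = sqrt(16.831) = 4.1 um

4.1


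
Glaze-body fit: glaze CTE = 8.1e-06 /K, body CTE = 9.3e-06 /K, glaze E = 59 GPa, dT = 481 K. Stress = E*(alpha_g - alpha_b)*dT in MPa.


Stress = 59*1000*(8.1e-06 - 9.3e-06)*481 = -34.1 MPa

-34.1


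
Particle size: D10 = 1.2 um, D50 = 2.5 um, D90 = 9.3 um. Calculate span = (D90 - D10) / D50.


Span = (9.3 - 1.2) / 2.5 = 8.1 / 2.5 = 3.24

3.24


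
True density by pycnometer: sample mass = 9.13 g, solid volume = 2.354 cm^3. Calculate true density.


TD = 9.13 / 2.354 = 3.879 g/cm^3

3.879


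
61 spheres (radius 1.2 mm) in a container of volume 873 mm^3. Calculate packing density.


V_sphere = 4/3*pi*1.2^3 = 7.2382 mm^3
Total V = 61*7.2382 = 441.5302 mm^3
PD = 441.5302 / 873 = 0.506

0.506
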